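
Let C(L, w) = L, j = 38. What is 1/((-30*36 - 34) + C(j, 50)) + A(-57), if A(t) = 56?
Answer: 60255/1076 ≈ 55.999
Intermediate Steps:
1/((-30*36 - 34) + C(j, 50)) + A(-57) = 1/((-30*36 - 34) + 38) + 56 = 1/((-1080 - 34) + 38) + 56 = 1/(-1114 + 38) + 56 = 1/(-1076) + 56 = -1/1076 + 56 = 60255/1076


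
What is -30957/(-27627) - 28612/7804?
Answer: -45739608/17966759 ≈ -2.5458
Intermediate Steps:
-30957/(-27627) - 28612/7804 = -30957*(-1/27627) - 28612*1/7804 = 10319/9209 - 7153/1951 = -45739608/17966759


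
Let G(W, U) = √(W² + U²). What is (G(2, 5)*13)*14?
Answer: 182*√29 ≈ 980.10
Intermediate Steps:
G(W, U) = √(U² + W²)
(G(2, 5)*13)*14 = (√(5² + 2²)*13)*14 = (√(25 + 4)*13)*14 = (√29*13)*14 = (13*√29)*14 = 182*√29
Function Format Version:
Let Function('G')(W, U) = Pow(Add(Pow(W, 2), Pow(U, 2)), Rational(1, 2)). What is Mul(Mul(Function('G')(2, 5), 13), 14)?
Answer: Mul(182, Pow(29, Rational(1, 2))) ≈ 980.10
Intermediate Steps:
Function('G')(W, U) = Pow(Add(Pow(U, 2), Pow(W, 2)), Rational(1, 2))
Mul(Mul(Function('G')(2, 5), 13), 14) = Mul(Mul(Pow(Add(Pow(5, 2), Pow(2, 2)), Rational(1, 2)), 13), 14) = Mul(Mul(Pow(Add(25, 4), Rational(1, 2)), 13), 14) = Mul(Mul(Pow(29, Rational(1, 2)), 13), 14) = Mul(Mul(13, Pow(29, Rational(1, 2))), 14) = Mul(182, Pow(29, Rational(1, 2)))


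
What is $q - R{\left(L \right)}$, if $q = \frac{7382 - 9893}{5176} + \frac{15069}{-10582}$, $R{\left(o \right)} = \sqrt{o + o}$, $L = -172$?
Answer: $- \frac{52284273}{27386216} - 2 i \sqrt{86} \approx -1.9091 - 18.547 i$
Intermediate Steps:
$R{\left(o \right)} = \sqrt{2} \sqrt{o}$ ($R{\left(o \right)} = \sqrt{2 o} = \sqrt{2} \sqrt{o}$)
$q = - \frac{52284273}{27386216}$ ($q = \left(-2511\right) \frac{1}{5176} + 15069 \left(- \frac{1}{10582}\right) = - \frac{2511}{5176} - \frac{15069}{10582} = - \frac{52284273}{27386216} \approx -1.9091$)
$q - R{\left(L \right)} = - \frac{52284273}{27386216} - \sqrt{2} \sqrt{-172} = - \frac{52284273}{27386216} - \sqrt{2} \cdot 2 i \sqrt{43} = - \frac{52284273}{27386216} - 2 i \sqrt{86}$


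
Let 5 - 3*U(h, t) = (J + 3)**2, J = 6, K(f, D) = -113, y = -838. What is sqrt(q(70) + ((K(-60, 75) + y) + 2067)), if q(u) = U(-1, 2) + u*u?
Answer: 2*sqrt(13479)/3 ≈ 77.399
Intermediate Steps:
U(h, t) = -76/3 (U(h, t) = 5/3 - (6 + 3)**2/3 = 5/3 - 1/3*9**2 = 5/3 - 1/3*81 = 5/3 - 27 = -76/3)
q(u) = -76/3 + u**2 (q(u) = -76/3 + u*u = -76/3 + u**2)
sqrt(q(70) + ((K(-60, 75) + y) + 2067)) = sqrt((-76/3 + 70**2) + ((-113 - 838) + 2067)) = sqrt((-76/3 + 4900) + (-951 + 2067)) = sqrt(14624/3 + 1116) = sqrt(17972/3) = 2*sqrt(13479)/3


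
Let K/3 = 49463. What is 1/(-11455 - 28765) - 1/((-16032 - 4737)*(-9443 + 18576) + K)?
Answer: -47373667/1905773298840 ≈ -2.4858e-5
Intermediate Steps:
K = 148389 (K = 3*49463 = 148389)
1/(-11455 - 28765) - 1/((-16032 - 4737)*(-9443 + 18576) + K) = 1/(-11455 - 28765) - 1/((-16032 - 4737)*(-9443 + 18576) + 148389) = 1/(-40220) - 1/(-20769*9133 + 148389) = -1/40220 - 1/(-189683277 + 148389) = -1/40220 - 1/(-189534888) = -1/40220 - 1*(-1/189534888) = -1/40220 + 1/189534888 = -47373667/1905773298840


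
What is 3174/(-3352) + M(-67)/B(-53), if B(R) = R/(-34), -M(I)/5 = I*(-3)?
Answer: -57353031/88828 ≈ -645.66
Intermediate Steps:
M(I) = 15*I (M(I) = -5*I*(-3) = -(-15)*I = 15*I)
B(R) = -R/34 (B(R) = R*(-1/34) = -R/34)
3174/(-3352) + M(-67)/B(-53) = 3174/(-3352) + (15*(-67))/((-1/34*(-53))) = 3174*(-1/3352) - 1005/53/34 = -1587/1676 - 1005*34/53 = -1587/1676 - 34170/53 = -57353031/88828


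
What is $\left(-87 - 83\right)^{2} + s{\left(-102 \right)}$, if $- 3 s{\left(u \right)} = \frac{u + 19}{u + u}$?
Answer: $\frac{17686717}{612} \approx 28900.0$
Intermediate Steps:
$s{\left(u \right)} = - \frac{19 + u}{6 u}$ ($s{\left(u \right)} = - \frac{\left(u + 19\right) \frac{1}{u + u}}{3} = - \frac{\left(19 + u\right) \frac{1}{2 u}}{3} = - \frac{\frac{1}{2} \frac{1}{u} \left(19 + u\right)}{3} = - \frac{19 + u}{6 u}$)
$\left(-87 - 83\right)^{2} + s{\left(-102 \right)} = \left(-87 - 83\right)^{2} + \frac{-19 - -102}{6 \left(-102\right)} = \left(-170\right)^{2} + \frac{1}{6} \left(- \frac{1}{102}\right) \left(-19 + 102\right) = 28900 + \frac{1}{6} \left(- \frac{1}{102}\right) 83 = 28900 - \frac{83}{612} = \frac{17686717}{612}$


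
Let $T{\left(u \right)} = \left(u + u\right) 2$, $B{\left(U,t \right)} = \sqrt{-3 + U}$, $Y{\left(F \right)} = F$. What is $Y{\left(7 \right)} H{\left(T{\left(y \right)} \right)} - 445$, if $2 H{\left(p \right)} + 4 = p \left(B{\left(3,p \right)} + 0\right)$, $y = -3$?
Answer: $-459$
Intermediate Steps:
$T{\left(u \right)} = 4 u$ ($T{\left(u \right)} = 2 u 2 = 4 u$)
$H{\left(p \right)} = -2$ ($H{\left(p \right)} = -2 + \frac{p \left(\sqrt{-3 + 3} + 0\right)}{2} = -2 + \frac{p \left(\sqrt{0} + 0\right)}{2} = -2 + \frac{p \left(0 + 0\right)}{2} = -2 + \frac{p 0}{2} = -2 + \frac{1}{2} \cdot 0 = -2 + 0 = -2$)
$Y{\left(7 \right)} H{\left(T{\left(y \right)} \right)} - 445 = 7 \left(-2\right) - 445 = -14 - 445 = -459$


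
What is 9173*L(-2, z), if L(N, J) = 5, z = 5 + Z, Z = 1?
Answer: 45865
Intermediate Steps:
z = 6 (z = 5 + 1 = 6)
9173*L(-2, z) = 9173*5 = 45865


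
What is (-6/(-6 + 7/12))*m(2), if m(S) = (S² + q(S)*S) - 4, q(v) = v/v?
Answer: 144/65 ≈ 2.2154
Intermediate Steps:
q(v) = 1
m(S) = -4 + S + S² (m(S) = (S² + 1*S) - 4 = (S² + S) - 4 = (S + S²) - 4 = -4 + S + S²)
(-6/(-6 + 7/12))*m(2) = (-6/(-6 + 7/12))*(-4 + 2 + 2²) = (-6/(-6 + 7*(1/12)))*(-4 + 2 + 4) = -6/(-6 + 7/12)*2 = -6/(-65/12)*2 = -6*(-12/65)*2 = (72/65)*2 = 144/65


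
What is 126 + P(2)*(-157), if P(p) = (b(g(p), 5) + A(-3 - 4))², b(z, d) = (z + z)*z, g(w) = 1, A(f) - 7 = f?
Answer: -502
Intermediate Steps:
A(f) = 7 + f
b(z, d) = 2*z² (b(z, d) = (2*z)*z = 2*z²)
P(p) = 4 (P(p) = (2*1² + (7 + (-3 - 4)))² = (2*1 + (7 - 7))² = (2 + 0)² = 2² = 4)
126 + P(2)*(-157) = 126 + 4*(-157) = 126 - 628 = -502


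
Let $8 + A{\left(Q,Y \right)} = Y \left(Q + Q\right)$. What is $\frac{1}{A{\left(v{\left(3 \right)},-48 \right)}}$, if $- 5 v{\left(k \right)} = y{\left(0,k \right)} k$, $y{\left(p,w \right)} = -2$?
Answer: $- \frac{5}{616} \approx -0.0081169$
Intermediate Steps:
$v{\left(k \right)} = \frac{2 k}{5}$ ($v{\left(k \right)} = - \frac{\left(-2\right) k}{5} = \frac{2 k}{5}$)
$A{\left(Q,Y \right)} = -8 + 2 Q Y$ ($A{\left(Q,Y \right)} = -8 + Y \left(Q + Q\right) = -8 + Y 2 Q = -8 + 2 Q Y$)
$\frac{1}{A{\left(v{\left(3 \right)},-48 \right)}} = \frac{1}{-8 + 2 \cdot \frac{2}{5} \cdot 3 \left(-48\right)} = \frac{1}{-8 + 2 \cdot \frac{6}{5} \left(-48\right)} = \frac{1}{-8 - \frac{576}{5}} = \frac{1}{- \frac{616}{5}} = - \frac{5}{616}$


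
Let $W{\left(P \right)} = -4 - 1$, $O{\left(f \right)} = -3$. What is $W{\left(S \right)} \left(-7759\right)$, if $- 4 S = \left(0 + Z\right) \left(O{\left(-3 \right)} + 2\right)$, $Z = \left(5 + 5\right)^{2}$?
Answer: $38795$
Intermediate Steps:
$Z = 100$ ($Z = 10^{2} = 100$)
$S = 25$ ($S = - \frac{\left(0 + 100\right) \left(-3 + 2\right)}{4} = - \frac{100 \left(-1\right)}{4} = \left(- \frac{1}{4}\right) \left(-100\right) = 25$)
$W{\left(P \right)} = -5$
$W{\left(S \right)} \left(-7759\right) = \left(-5\right) \left(-7759\right) = 38795$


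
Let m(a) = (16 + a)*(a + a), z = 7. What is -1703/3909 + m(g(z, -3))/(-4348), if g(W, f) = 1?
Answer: -3768775/8498166 ≈ -0.44348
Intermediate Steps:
m(a) = 2*a*(16 + a) (m(a) = (16 + a)*(2*a) = 2*a*(16 + a))
-1703/3909 + m(g(z, -3))/(-4348) = -1703/3909 + (2*1*(16 + 1))/(-4348) = -1703*1/3909 + (2*1*17)*(-1/4348) = -1703/3909 + 34*(-1/4348) = -1703/3909 - 17/2174 = -3768775/8498166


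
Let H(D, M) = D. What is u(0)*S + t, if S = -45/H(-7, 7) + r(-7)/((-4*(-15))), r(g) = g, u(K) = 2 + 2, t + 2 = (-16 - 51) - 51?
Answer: -9949/105 ≈ -94.752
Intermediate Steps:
t = -120 (t = -2 + ((-16 - 51) - 51) = -2 + (-67 - 51) = -2 - 118 = -120)
u(K) = 4
S = 2651/420 (S = -45/(-7) - 7/((-4*(-15))) = -45*(-⅐) - 7/60 = 45/7 - 7*1/60 = 45/7 - 7/60 = 2651/420 ≈ 6.3119)
u(0)*S + t = 4*(2651/420) - 120 = 2651/105 - 120 = -9949/105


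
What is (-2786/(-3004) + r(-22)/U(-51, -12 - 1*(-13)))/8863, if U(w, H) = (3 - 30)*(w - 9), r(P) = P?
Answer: 277952/2695725765 ≈ 0.00010311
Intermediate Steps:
U(w, H) = 243 - 27*w (U(w, H) = -27*(-9 + w) = 243 - 27*w)
(-2786/(-3004) + r(-22)/U(-51, -12 - 1*(-13)))/8863 = (-2786/(-3004) - 22/(243 - 27*(-51)))/8863 = (-2786*(-1/3004) - 22/(243 + 1377))*(1/8863) = (1393/1502 - 22/1620)*(1/8863) = (1393/1502 - 22*1/1620)*(1/8863) = (1393/1502 - 11/810)*(1/8863) = (277952/304155)*(1/8863) = 277952/2695725765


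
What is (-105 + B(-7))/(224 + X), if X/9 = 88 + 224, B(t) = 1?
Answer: -13/379 ≈ -0.034301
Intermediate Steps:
X = 2808 (X = 9*(88 + 224) = 9*312 = 2808)
(-105 + B(-7))/(224 + X) = (-105 + 1)/(224 + 2808) = -104/3032 = -104*1/3032 = -13/379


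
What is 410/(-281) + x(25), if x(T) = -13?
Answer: -4063/281 ≈ -14.459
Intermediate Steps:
410/(-281) + x(25) = 410/(-281) - 13 = -1/281*410 - 13 = -410/281 - 13 = -4063/281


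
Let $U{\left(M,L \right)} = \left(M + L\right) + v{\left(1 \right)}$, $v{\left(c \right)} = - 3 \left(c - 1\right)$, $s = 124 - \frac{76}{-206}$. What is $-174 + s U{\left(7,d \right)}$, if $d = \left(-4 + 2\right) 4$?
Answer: $- \frac{30732}{103} \approx -298.37$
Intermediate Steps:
$s = \frac{12810}{103}$ ($s = 124 - 76 \left(- \frac{1}{206}\right) = 124 - - \frac{38}{103} = 124 + \frac{38}{103} = \frac{12810}{103} \approx 124.37$)
$v{\left(c \right)} = 3 - 3 c$ ($v{\left(c \right)} = - 3 \left(-1 + c\right) = 3 - 3 c$)
$d = -8$ ($d = \left(-2\right) 4 = -8$)
$U{\left(M,L \right)} = L + M$ ($U{\left(M,L \right)} = \left(M + L\right) + \left(3 - 3\right) = \left(L + M\right) + \left(3 - 3\right) = \left(L + M\right) + 0 = L + M$)
$-174 + s U{\left(7,d \right)} = -174 + \frac{12810 \left(-8 + 7\right)}{103} = -174 + \frac{12810}{103} \left(-1\right) = -174 - \frac{12810}{103} = - \frac{30732}{103}$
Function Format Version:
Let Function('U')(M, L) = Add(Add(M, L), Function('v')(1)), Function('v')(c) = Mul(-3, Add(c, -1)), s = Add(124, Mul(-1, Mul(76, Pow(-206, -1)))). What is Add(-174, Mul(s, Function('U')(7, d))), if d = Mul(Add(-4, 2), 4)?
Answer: Rational(-30732, 103) ≈ -298.37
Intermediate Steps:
s = Rational(12810, 103) (s = Add(124, Mul(-1, Mul(76, Rational(-1, 206)))) = Add(124, Mul(-1, Rational(-38, 103))) = Add(124, Rational(38, 103)) = Rational(12810, 103) ≈ 124.37)
Function('v')(c) = Add(3, Mul(-3, c)) (Function('v')(c) = Mul(-3, Add(-1, c)) = Add(3, Mul(-3, c)))
d = -8 (d = Mul(-2, 4) = -8)
Function('U')(M, L) = Add(L, M) (Function('U')(M, L) = Add(Add(M, L), Add(3, Mul(-3, 1))) = Add(Add(L, M), Add(3, -3)) = Add(Add(L, M), 0) = Add(L, M))
Add(-174, Mul(s, Function('U')(7, d))) = Add(-174, Mul(Rational(12810, 103), Add(-8, 7))) = Add(-174, Mul(Rational(12810, 103), -1)) = Add(-174, Rational(-12810, 103)) = Rational(-30732, 103)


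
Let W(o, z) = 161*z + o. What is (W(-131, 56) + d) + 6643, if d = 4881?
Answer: 20409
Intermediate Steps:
W(o, z) = o + 161*z
(W(-131, 56) + d) + 6643 = ((-131 + 161*56) + 4881) + 6643 = ((-131 + 9016) + 4881) + 6643 = (8885 + 4881) + 6643 = 13766 + 6643 = 20409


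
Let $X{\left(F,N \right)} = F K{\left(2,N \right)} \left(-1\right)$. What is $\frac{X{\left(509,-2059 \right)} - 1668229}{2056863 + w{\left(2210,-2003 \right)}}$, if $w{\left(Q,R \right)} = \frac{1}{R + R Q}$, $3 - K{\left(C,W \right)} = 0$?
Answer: $- \frac{3697368261774}{4554545679139} \approx -0.8118$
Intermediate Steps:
$K{\left(C,W \right)} = 3$ ($K{\left(C,W \right)} = 3 - 0 = 3 + 0 = 3$)
$w{\left(Q,R \right)} = \frac{1}{R + Q R}$
$X{\left(F,N \right)} = - 3 F$ ($X{\left(F,N \right)} = F 3 \left(-1\right) = 3 F \left(-1\right) = - 3 F$)
$\frac{X{\left(509,-2059 \right)} - 1668229}{2056863 + w{\left(2210,-2003 \right)}} = \frac{\left(-3\right) 509 - 1668229}{2056863 + \frac{1}{\left(-2003\right) \left(1 + 2210\right)}} = \frac{-1527 - 1668229}{2056863 - \frac{1}{2003 \cdot 2211}} = - \frac{1669756}{2056863 - \frac{1}{4428633}} = - \frac{1669756}{\frac{9109091358278}{4428633}} = \left(-1669756\right) \frac{4428633}{9109091358278} = - \frac{3697368261774}{4554545679139}$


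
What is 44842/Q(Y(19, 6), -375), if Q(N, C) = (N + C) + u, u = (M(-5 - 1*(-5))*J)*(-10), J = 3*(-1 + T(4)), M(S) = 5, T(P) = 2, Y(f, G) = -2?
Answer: -44842/527 ≈ -85.089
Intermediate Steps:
J = 3 (J = 3*(-1 + 2) = 3*1 = 3)
u = -150 (u = (5*3)*(-10) = 15*(-10) = -150)
Q(N, C) = -150 + C + N (Q(N, C) = (N + C) - 150 = (C + N) - 150 = -150 + C + N)
44842/Q(Y(19, 6), -375) = 44842/(-150 - 375 - 2) = 44842/(-527) = 44842*(-1/527) = -44842/527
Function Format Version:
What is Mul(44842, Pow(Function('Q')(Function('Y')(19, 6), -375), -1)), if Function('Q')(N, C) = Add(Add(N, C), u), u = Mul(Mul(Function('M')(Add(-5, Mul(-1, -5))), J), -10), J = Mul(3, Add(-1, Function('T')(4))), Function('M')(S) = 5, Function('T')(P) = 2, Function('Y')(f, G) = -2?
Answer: Rational(-44842, 527) ≈ -85.089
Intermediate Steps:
J = 3 (J = Mul(3, Add(-1, 2)) = Mul(3, 1) = 3)
u = -150 (u = Mul(Mul(5, 3), -10) = Mul(15, -10) = -150)
Function('Q')(N, C) = Add(-150, C, N) (Function('Q')(N, C) = Add(Add(N, C), -150) = Add(Add(C, N), -150) = Add(-150, C, N))
Mul(44842, Pow(Function('Q')(Function('Y')(19, 6), -375), -1)) = Mul(44842, Pow(Add(-150, -375, -2), -1)) = Mul(44842, Pow(-527, -1)) = Mul(44842, Rational(-1, 527)) = Rational(-44842, 527)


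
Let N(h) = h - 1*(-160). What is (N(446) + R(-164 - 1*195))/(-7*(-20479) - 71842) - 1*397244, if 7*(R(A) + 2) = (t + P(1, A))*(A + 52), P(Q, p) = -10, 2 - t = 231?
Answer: -66283710729/166859 ≈ -3.9724e+5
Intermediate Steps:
t = -229 (t = 2 - 1*231 = 2 - 231 = -229)
N(h) = 160 + h (N(h) = h + 160 = 160 + h)
R(A) = -12442/7 - 239*A/7 (R(A) = -2 + ((-229 - 10)*(A + 52))/7 = -2 + (-239*(52 + A))/7 = -2 + (-12428 - 239*A)/7 = -2 + (-12428/7 - 239*A/7) = -12442/7 - 239*A/7)
(N(446) + R(-164 - 1*195))/(-7*(-20479) - 71842) - 1*397244 = ((160 + 446) + (-12442/7 - 239*(-164 - 1*195)/7))/(-7*(-20479) - 71842) - 1*397244 = (606 + (-12442/7 - 239*(-164 - 195)/7))/(143353 - 71842) - 397244 = (606 + (-12442/7 - 239/7*(-359)))/71511 - 397244 = (606 + (-12442/7 + 85801/7))*(1/71511) - 397244 = (606 + 73359/7)*(1/71511) - 397244 = (77601/7)*(1/71511) - 397244 = 25867/166859 - 397244 = -66283710729/166859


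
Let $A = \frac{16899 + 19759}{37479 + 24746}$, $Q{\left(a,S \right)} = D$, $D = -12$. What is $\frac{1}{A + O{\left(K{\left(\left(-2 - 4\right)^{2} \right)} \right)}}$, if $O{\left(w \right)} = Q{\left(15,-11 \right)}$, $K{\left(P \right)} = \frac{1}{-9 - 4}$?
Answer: $- \frac{62225}{710042} \approx -0.087636$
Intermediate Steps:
$Q{\left(a,S \right)} = -12$
$K{\left(P \right)} = - \frac{1}{13}$ ($K{\left(P \right)} = \frac{1}{-13} = - \frac{1}{13}$)
$O{\left(w \right)} = -12$
$A = \frac{36658}{62225} \approx 0.58912$
$\frac{1}{A + O{\left(K{\left(\left(-2 - 4\right)^{2} \right)} \right)}} = \frac{1}{\frac{36658}{62225} - 12} = \frac{1}{- \frac{710042}{62225}} = - \frac{62225}{710042}$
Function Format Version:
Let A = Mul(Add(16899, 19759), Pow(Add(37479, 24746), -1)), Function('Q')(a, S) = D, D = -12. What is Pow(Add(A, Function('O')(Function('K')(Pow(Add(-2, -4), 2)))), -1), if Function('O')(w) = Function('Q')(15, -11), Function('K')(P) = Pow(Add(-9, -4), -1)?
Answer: Rational(-62225, 710042) ≈ -0.087636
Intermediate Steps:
Function('Q')(a, S) = -12
Function('K')(P) = Rational(-1, 13) (Function('K')(P) = Pow(-13, -1) = Rational(-1, 13))
Function('O')(w) = -12
A = Rational(36658, 62225) (A = Mul(36658, Pow(62225, -1)) = Mul(36658, Rational(1, 62225)) = Rational(36658, 62225) ≈ 0.58912)
Pow(Add(A, Function('O')(Function('K')(Pow(Add(-2, -4), 2)))), -1) = Pow(Add(Rational(36658, 62225), -12), -1) = Pow(Rational(-710042, 62225), -1) = Rational(-62225, 710042)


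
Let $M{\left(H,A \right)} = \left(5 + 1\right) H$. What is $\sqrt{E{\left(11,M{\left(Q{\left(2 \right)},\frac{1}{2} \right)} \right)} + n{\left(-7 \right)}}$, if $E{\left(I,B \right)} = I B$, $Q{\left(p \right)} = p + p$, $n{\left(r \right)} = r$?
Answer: $\sqrt{257} \approx 16.031$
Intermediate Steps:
$Q{\left(p \right)} = 2 p$
$M{\left(H,A \right)} = 6 H$
$E{\left(I,B \right)} = B I$
$\sqrt{E{\left(11,M{\left(Q{\left(2 \right)},\frac{1}{2} \right)} \right)} + n{\left(-7 \right)}} = \sqrt{6 \cdot 2 \cdot 2 \cdot 11 - 7} = \sqrt{6 \cdot 4 \cdot 11 - 7} = \sqrt{24 \cdot 11 - 7} = \sqrt{264 - 7} = \sqrt{257}$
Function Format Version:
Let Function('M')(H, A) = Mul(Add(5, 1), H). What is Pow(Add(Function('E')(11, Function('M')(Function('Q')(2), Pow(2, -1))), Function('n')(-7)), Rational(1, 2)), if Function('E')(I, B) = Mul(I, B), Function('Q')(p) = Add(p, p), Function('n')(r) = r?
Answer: Pow(257, Rational(1, 2)) ≈ 16.031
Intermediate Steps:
Function('Q')(p) = Mul(2, p)
Function('M')(H, A) = Mul(6, H)
Function('E')(I, B) = Mul(B, I)
Pow(Add(Function('E')(11, Function('M')(Function('Q')(2), Pow(2, -1))), Function('n')(-7)), Rational(1, 2)) = Pow(Add(Mul(Mul(6, Mul(2, 2)), 11), -7), Rational(1, 2)) = Pow(Add(Mul(Mul(6, 4), 11), -7), Rational(1, 2)) = Pow(Add(Mul(24, 11), -7), Rational(1, 2)) = Pow(Add(264, -7), Rational(1, 2)) = Pow(257, Rational(1, 2))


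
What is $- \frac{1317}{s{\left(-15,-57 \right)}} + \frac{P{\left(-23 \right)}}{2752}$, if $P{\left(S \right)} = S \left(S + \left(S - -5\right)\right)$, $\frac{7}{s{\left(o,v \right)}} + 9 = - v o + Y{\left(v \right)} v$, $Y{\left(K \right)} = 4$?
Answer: $\frac{565404847}{2752} \approx 2.0545 \cdot 10^{5}$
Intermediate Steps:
$s{\left(o,v \right)} = \frac{7}{-9 + 4 v - o v}$ ($s{\left(o,v \right)} = \frac{7}{-9 + \left(- v o + 4 v\right)} = \frac{7}{-9 - \left(- 4 v + o v\right)} = \frac{7}{-9 + 4 v - o v}$)
$P{\left(S \right)} = S \left(5 + 2 S\right)$ ($P{\left(S \right)} = S \left(S + \left(S + 5\right)\right) = S \left(S + \left(5 + S\right)\right) = S \left(5 + 2 S\right)$)
$- \frac{1317}{s{\left(-15,-57 \right)}} + \frac{P{\left(-23 \right)}}{2752} = - \frac{1317}{\left(-7\right) \frac{1}{9 - -228 - -855}} + \frac{\left(-23\right) \left(5 + 2 \left(-23\right)\right)}{2752} = - \frac{1317}{\left(-7\right) \frac{1}{9 + 228 + 855}} + - 23 \left(5 - 46\right) \frac{1}{2752} = - \frac{1317}{\left(-7\right) \frac{1}{1092}} + \left(-23\right) \left(-41\right) \frac{1}{2752} = - \frac{1317}{\left(-7\right) \frac{1}{1092}} + 943 \cdot \frac{1}{2752} = - \frac{1317}{- \frac{1}{156}} + \frac{943}{2752} = \left(-1317\right) \left(-156\right) + \frac{943}{2752} = 205452 + \frac{943}{2752} = \frac{565404847}{2752}$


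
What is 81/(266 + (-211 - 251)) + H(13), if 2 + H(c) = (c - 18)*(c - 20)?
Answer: 6387/196 ≈ 32.587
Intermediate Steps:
H(c) = -2 + (-20 + c)*(-18 + c) (H(c) = -2 + (c - 18)*(c - 20) = -2 + (-18 + c)*(-20 + c) = -2 + (-20 + c)*(-18 + c))
81/(266 + (-211 - 251)) + H(13) = 81/(266 + (-211 - 251)) + (358 + 13² - 38*13) = 81/(266 - 462) + (358 + 169 - 494) = 81/(-196) + 33 = -1/196*81 + 33 = -81/196 + 33 = 6387/196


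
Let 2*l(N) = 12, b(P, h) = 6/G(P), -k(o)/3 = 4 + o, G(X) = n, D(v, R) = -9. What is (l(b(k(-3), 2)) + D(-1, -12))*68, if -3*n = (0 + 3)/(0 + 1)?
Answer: -204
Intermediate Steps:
n = -1 (n = -(0 + 3)/(3*(0 + 1)) = -1/1 = -1 ≈ -1.0000)
G(X) = -1
k(o) = -12 - 3*o (k(o) = -3*(4 + o) = -12 - 3*o)
b(P, h) = -6 (b(P, h) = 6/(-1) = 6*(-1) = -6)
l(N) = 6 (l(N) = (½)*12 = 6)
(l(b(k(-3), 2)) + D(-1, -12))*68 = (6 - 9)*68 = -3*68 = -204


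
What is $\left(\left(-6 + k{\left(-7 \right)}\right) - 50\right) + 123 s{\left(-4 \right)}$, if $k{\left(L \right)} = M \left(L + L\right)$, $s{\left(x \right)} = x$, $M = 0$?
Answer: $-548$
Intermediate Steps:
$k{\left(L \right)} = 0$ ($k{\left(L \right)} = 0 \left(L + L\right) = 0 \cdot 2 L = 0$)
$\left(\left(-6 + k{\left(-7 \right)}\right) - 50\right) + 123 s{\left(-4 \right)} = \left(\left(-6 + 0\right) - 50\right) + 123 \left(-4\right) = \left(-6 - 50\right) - 492 = -56 - 492 = -548$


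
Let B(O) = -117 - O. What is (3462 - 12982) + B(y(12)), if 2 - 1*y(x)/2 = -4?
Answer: -9649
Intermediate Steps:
y(x) = 12 (y(x) = 4 - 2*(-4) = 4 + 8 = 12)
(3462 - 12982) + B(y(12)) = (3462 - 12982) + (-117 - 1*12) = -9520 + (-117 - 12) = -9520 - 129 = -9649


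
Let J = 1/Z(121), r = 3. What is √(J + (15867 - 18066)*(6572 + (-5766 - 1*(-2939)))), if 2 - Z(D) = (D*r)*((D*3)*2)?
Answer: I*√35746783369047751/65884 ≈ 2869.7*I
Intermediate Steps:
Z(D) = 2 - 18*D² (Z(D) = 2 - D*3*(D*3)*2 = 2 - 3*D*(3*D)*2 = 2 - 3*D*6*D = 2 - 18*D²)
J = -1/263536 (J = 1/(2 - 18*121²) = 1/(2 - 18*14641) = 1/(2 - 263538) = 1/(-263536) = -1/263536 ≈ -3.7945e-6)
√(J + (15867 - 18066)*(6572 + (-5766 - 1*(-2939)))) = √(-1/263536 + (15867 - 18066)*(6572 + (-5766 - 1*(-2939)))) = √(-1/263536 - 2199*(6572 + (-5766 + 2939))) = √(-1/263536 - 2199*(6572 - 2827)) = √(-1/263536 - 2199*3745) = √(-1/263536 - 8235255) = √(-2170286161681/263536) = I*√35746783369047751/65884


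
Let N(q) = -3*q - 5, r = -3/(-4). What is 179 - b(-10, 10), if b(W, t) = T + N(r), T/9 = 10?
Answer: 385/4 ≈ 96.250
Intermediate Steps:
T = 90 (T = 9*10 = 90)
r = ¾ (r = -3*(-¼) = ¾ ≈ 0.75000)
N(q) = -5 - 3*q
b(W, t) = 331/4 (b(W, t) = 90 + (-5 - 3*¾) = 90 + (-5 - 9/4) = 90 - 29/4 = 331/4)
179 - b(-10, 10) = 179 - 1*331/4 = 179 - 331/4 = 385/4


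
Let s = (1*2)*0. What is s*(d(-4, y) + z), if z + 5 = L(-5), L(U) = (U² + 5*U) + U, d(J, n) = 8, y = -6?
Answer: 0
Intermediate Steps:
s = 0 (s = 2*0 = 0)
L(U) = U² + 6*U
z = -10 (z = -5 - 5*(6 - 5) = -5 - 5*1 = -5 - 5 = -10)
s*(d(-4, y) + z) = 0*(8 - 10) = 0*(-2) = 0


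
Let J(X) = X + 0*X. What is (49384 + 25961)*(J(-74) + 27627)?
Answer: 2075980785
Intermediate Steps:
J(X) = X (J(X) = X + 0 = X)
(49384 + 25961)*(J(-74) + 27627) = (49384 + 25961)*(-74 + 27627) = 75345*27553 = 2075980785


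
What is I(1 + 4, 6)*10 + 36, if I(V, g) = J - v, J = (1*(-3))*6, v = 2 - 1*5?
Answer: -114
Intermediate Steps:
v = -3 (v = 2 - 5 = -3)
J = -18 (J = -3*6 = -18)
I(V, g) = -15 (I(V, g) = -18 - 1*(-3) = -18 + 3 = -15)
I(1 + 4, 6)*10 + 36 = -15*10 + 36 = -150 + 36 = -114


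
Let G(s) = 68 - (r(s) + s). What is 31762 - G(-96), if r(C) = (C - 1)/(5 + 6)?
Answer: 347481/11 ≈ 31589.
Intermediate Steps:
r(C) = -1/11 + C/11 (r(C) = (-1 + C)/11 = (-1 + C)*(1/11) = -1/11 + C/11)
G(s) = 749/11 - 12*s/11 (G(s) = 68 - ((-1/11 + s/11) + s) = 68 - (-1/11 + 12*s/11) = 68 + (1/11 - 12*s/11) = 749/11 - 12*s/11)
31762 - G(-96) = 31762 - (749/11 - 12/11*(-96)) = 31762 - (749/11 + 1152/11) = 31762 - 1*1901/11 = 31762 - 1901/11 = 347481/11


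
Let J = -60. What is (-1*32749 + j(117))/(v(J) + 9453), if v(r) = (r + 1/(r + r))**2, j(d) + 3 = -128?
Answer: -473472000/187977601 ≈ -2.5188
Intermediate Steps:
j(d) = -131 (j(d) = -3 - 128 = -131)
v(r) = (r + 1/(2*r))**2
(-1*32749 + j(117))/(v(J) + 9453) = (-1*32749 - 131)/((1/4)*(1 + 2*(-60)**2)**2/(-60)**2 + 9453) = (-32749 - 131)/((1/4)*(1/3600)*(1 + 2*3600)**2 + 9453) = -32880/((1/4)*(1/3600)*(1 + 7200)**2 + 9453) = -32880/((1/4)*(1/3600)*7201**2 + 9453) = -32880/((1/4)*(1/3600)*51854401 + 9453) = -32880/(51854401/14400 + 9453) = -32880/187977601/14400 = -32880*14400/187977601 = -473472000/187977601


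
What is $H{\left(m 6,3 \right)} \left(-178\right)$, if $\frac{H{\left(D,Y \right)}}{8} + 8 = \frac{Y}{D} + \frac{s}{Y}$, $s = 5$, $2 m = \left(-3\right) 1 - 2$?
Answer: $\frac{139552}{15} \approx 9303.5$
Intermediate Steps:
$m = - \frac{5}{2}$ ($m = \frac{\left(-3\right) 1 - 2}{2} = \frac{-3 - 2}{2} = \frac{1}{2} \left(-5\right) = - \frac{5}{2} \approx -2.5$)
$H{\left(D,Y \right)} = -64 + \frac{40}{Y} + \frac{8 Y}{D}$ ($H{\left(D,Y \right)} = -64 + 8 \left(\frac{Y}{D} + \frac{5}{Y}\right) = -64 + 8 \left(\frac{5}{Y} + \frac{Y}{D}\right) = -64 + \left(\frac{40}{Y} + \frac{8 Y}{D}\right) = -64 + \frac{40}{Y} + \frac{8 Y}{D}$)
$H{\left(m 6,3 \right)} \left(-178\right) = \left(-64 + \frac{40}{3} + 8 \cdot 3 \frac{1}{\left(- \frac{5}{2}\right) 6}\right) \left(-178\right) = \left(-64 + 40 \cdot \frac{1}{3} + 8 \cdot 3 \frac{1}{-15}\right) \left(-178\right) = \left(-64 + \frac{40}{3} + 8 \cdot 3 \left(- \frac{1}{15}\right)\right) \left(-178\right) = \left(-64 + \frac{40}{3} - \frac{8}{5}\right) \left(-178\right) = \left(- \frac{784}{15}\right) \left(-178\right) = \frac{139552}{15}$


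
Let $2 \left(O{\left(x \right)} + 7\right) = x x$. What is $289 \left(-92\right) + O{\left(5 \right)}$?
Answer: $- \frac{53165}{2} \approx -26583.0$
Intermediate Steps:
$O{\left(x \right)} = -7 + \frac{x^{2}}{2}$ ($O{\left(x \right)} = -7 + \frac{x x}{2} = -7 + \frac{x^{2}}{2}$)
$289 \left(-92\right) + O{\left(5 \right)} = 289 \left(-92\right) - \left(7 - \frac{5^{2}}{2}\right) = -26588 + \left(-7 + \frac{1}{2} \cdot 25\right) = -26588 + \left(-7 + \frac{25}{2}\right) = -26588 + \frac{11}{2} = - \frac{53165}{2}$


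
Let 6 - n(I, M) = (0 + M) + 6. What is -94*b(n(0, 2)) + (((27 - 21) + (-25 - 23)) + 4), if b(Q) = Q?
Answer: 150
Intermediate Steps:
n(I, M) = -M (n(I, M) = 6 - ((0 + M) + 6) = 6 - (M + 6) = 6 - (6 + M) = 6 + (-6 - M) = -M)
-94*b(n(0, 2)) + (((27 - 21) + (-25 - 23)) + 4) = -(-94)*2 + (((27 - 21) + (-25 - 23)) + 4) = -94*(-2) + ((6 - 48) + 4) = 188 + (-42 + 4) = 188 - 38 = 150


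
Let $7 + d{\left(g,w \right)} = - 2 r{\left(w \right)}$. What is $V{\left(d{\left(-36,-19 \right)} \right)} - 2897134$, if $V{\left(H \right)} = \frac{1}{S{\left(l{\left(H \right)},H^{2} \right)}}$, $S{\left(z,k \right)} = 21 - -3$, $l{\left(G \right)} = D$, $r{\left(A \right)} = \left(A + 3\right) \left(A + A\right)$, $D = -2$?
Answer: $- \frac{69531215}{24} \approx -2.8971 \cdot 10^{6}$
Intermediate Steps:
$r{\left(A \right)} = 2 A \left(3 + A\right)$ ($r{\left(A \right)} = \left(3 + A\right) 2 A = 2 A \left(3 + A\right)$)
$l{\left(G \right)} = -2$
$S{\left(z,k \right)} = 24$ ($S{\left(z,k \right)} = 21 + 3 = 24$)
$d{\left(g,w \right)} = -7 - 4 w \left(3 + w\right)$ ($d{\left(g,w \right)} = -7 - 2 \cdot 2 w \left(3 + w\right) = -7 - 4 w \left(3 + w\right)$)
$V{\left(H \right)} = \frac{1}{24}$
$V{\left(d{\left(-36,-19 \right)} \right)} - 2897134 = \frac{1}{24} - 2897134 = - \frac{69531215}{24}$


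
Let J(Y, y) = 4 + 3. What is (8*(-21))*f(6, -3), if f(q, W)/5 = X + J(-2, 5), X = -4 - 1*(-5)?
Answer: -6720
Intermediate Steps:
X = 1 (X = -4 + 5 = 1)
J(Y, y) = 7
f(q, W) = 40 (f(q, W) = 5*(1 + 7) = 5*8 = 40)
(8*(-21))*f(6, -3) = (8*(-21))*40 = -168*40 = -6720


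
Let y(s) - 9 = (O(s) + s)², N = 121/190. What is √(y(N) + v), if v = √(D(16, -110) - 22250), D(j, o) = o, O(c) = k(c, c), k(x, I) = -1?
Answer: √(329661 + 72200*I*√5590)/190 ≈ 8.9147 + 8.3869*I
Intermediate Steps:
O(c) = -1
v = 2*I*√5590 (v = √(-110 - 22250) = √(-22360) = 2*I*√5590 ≈ 149.53*I)
N = 121/190 (N = 121*(1/190) = 121/190 ≈ 0.63684)
y(s) = 9 + (-1 + s)²
√(y(N) + v) = √((9 + (-1 + 121/190)²) + 2*I*√5590) = √((9 + (-69/190)²) + 2*I*√5590) = √((9 + 4761/36100) + 2*I*√5590) = √(329661/36100 + 2*I*√5590)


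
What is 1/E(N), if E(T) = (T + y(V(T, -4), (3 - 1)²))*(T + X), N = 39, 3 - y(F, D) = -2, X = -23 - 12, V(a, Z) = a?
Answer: 1/176 ≈ 0.0056818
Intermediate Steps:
X = -35
y(F, D) = 5 (y(F, D) = 3 - 1*(-2) = 3 + 2 = 5)
E(T) = (-35 + T)*(5 + T) (E(T) = (T + 5)*(T - 35) = (5 + T)*(-35 + T) = (-35 + T)*(5 + T))
1/E(N) = 1/(-175 + 39² - 30*39) = 1/(-175 + 1521 - 1170) = 1/176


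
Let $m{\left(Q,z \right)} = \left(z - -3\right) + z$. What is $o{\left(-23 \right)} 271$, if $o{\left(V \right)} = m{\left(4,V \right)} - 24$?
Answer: $-18157$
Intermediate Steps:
$m{\left(Q,z \right)} = 3 + 2 z$ ($m{\left(Q,z \right)} = \left(z + \left(-2 + 5\right)\right) + z = \left(z + 3\right) + z = \left(3 + z\right) + z = 3 + 2 z$)
$o{\left(V \right)} = -21 + 2 V$ ($o{\left(V \right)} = \left(3 + 2 V\right) - 24 = -21 + 2 V$)
$o{\left(-23 \right)} 271 = \left(-21 + 2 \left(-23\right)\right) 271 = \left(-21 - 46\right) 271 = \left(-67\right) 271 = -18157$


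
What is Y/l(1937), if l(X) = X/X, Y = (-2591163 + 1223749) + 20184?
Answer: -1347230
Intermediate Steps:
Y = -1347230 (Y = -1367414 + 20184 = -1347230)
l(X) = 1
Y/l(1937) = -1347230/1 = -1347230*1 = -1347230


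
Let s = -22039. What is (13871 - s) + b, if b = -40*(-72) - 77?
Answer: 38713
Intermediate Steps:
b = 2803 (b = 2880 - 77 = 2803)
(13871 - s) + b = (13871 - 1*(-22039)) + 2803 = (13871 + 22039) + 2803 = 35910 + 2803 = 38713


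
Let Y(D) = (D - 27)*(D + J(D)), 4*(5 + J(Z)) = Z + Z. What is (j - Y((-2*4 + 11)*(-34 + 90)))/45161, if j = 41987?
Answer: 7160/45161 ≈ 0.15854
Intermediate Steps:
J(Z) = -5 + Z/2 (J(Z) = -5 + (Z + Z)/4 = -5 + (2*Z)/4 = -5 + Z/2)
Y(D) = (-27 + D)*(-5 + 3*D/2) (Y(D) = (D - 27)*(D + (-5 + D/2)) = (-27 + D)*(-5 + 3*D/2))
(j - Y((-2*4 + 11)*(-34 + 90)))/45161 = (41987 - (135 - 91*(-2*4 + 11)*(-34 + 90)/2 + 3*((-2*4 + 11)*(-34 + 90))²/2))/45161 = (41987 - (135 - 91*(-8 + 11)*56/2 + 3*((-8 + 11)*56)²/2))*(1/45161) = (41987 - (135 - 273*56/2 + 3*(3*56)²/2))*(1/45161) = (41987 - (135 - 91/2*168 + (3/2)*168²))*(1/45161) = (41987 - (135 - 7644 + (3/2)*28224))*(1/45161) = (41987 - (135 - 7644 + 42336))*(1/45161) = (41987 - 1*34827)*(1/45161) = (41987 - 34827)*(1/45161) = 7160*(1/45161) = 7160/45161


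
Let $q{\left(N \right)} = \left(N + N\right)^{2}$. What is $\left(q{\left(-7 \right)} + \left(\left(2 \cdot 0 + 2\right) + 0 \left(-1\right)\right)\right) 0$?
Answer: $0$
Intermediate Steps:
$q{\left(N \right)} = 4 N^{2}$ ($q{\left(N \right)} = \left(2 N\right)^{2} = 4 N^{2}$)
$\left(q{\left(-7 \right)} + \left(\left(2 \cdot 0 + 2\right) + 0 \left(-1\right)\right)\right) 0 = \left(4 \left(-7\right)^{2} + \left(\left(2 \cdot 0 + 2\right) + 0 \left(-1\right)\right)\right) 0 = \left(4 \cdot 49 + \left(\left(0 + 2\right) + 0\right)\right) 0 = \left(196 + \left(2 + 0\right)\right) 0 = \left(196 + 2\right) 0 = 198 \cdot 0 = 0$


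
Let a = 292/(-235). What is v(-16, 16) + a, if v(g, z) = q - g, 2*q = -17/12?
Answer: 79237/5640 ≈ 14.049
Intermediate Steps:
a = -292/235 (a = 292*(-1/235) = -292/235 ≈ -1.2426)
q = -17/24 (q = (-17/12)/2 = (-17*1/12)/2 = (½)*(-17/12) = -17/24 ≈ -0.70833)
v(g, z) = -17/24 - g
v(-16, 16) + a = (-17/24 - 1*(-16)) - 292/235 = (-17/24 + 16) - 292/235 = 367/24 - 292/235 = 79237/5640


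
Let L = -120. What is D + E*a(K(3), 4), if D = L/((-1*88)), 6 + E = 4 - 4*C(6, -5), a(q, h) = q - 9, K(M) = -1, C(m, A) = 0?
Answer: 235/11 ≈ 21.364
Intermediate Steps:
a(q, h) = -9 + q
E = -2 (E = -6 + (4 - 4*0) = -6 + (4 + 0) = -6 + 4 = -2)
D = 15/11 (D = -120/((-1*88)) = -120/(-88) = -120*(-1/88) = 15/11 ≈ 1.3636)
D + E*a(K(3), 4) = 15/11 - 2*(-9 - 1) = 15/11 - 2*(-10) = 15/11 + 20 = 235/11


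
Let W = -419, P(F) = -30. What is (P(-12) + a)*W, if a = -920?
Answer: 398050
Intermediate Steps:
(P(-12) + a)*W = (-30 - 920)*(-419) = -950*(-419) = 398050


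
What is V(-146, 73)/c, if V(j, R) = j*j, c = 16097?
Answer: 21316/16097 ≈ 1.3242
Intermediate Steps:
V(j, R) = j**2
V(-146, 73)/c = (-146)**2/16097 = 21316*(1/16097) = 21316/16097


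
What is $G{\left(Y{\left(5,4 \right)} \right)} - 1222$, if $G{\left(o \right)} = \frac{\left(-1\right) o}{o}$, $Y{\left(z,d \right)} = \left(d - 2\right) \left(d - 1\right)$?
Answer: $-1223$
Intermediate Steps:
$Y{\left(z,d \right)} = \left(-1 + d\right) \left(-2 + d\right)$ ($Y{\left(z,d \right)} = \left(-2 + d\right) \left(-1 + d\right) = \left(-1 + d\right) \left(-2 + d\right)$)
$G{\left(o \right)} = -1$
$G{\left(Y{\left(5,4 \right)} \right)} - 1222 = -1 - 1222 = -1223$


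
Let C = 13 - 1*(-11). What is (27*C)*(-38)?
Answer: -24624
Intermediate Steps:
C = 24 (C = 13 + 11 = 24)
(27*C)*(-38) = (27*24)*(-38) = 648*(-38) = -24624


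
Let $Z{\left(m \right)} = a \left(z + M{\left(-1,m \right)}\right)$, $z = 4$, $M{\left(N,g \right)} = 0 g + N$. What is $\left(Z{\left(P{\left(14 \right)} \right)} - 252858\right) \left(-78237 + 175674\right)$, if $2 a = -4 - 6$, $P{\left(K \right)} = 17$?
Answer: $-24639186501$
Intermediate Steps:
$M{\left(N,g \right)} = N$ ($M{\left(N,g \right)} = 0 + N = N$)
$a = -5$ ($a = \frac{-4 - 6}{2} = \frac{1}{2} \left(-10\right) = -5$)
$Z{\left(m \right)} = -15$ ($Z{\left(m \right)} = - 5 \left(4 - 1\right) = \left(-5\right) 3 = -15$)
$\left(Z{\left(P{\left(14 \right)} \right)} - 252858\right) \left(-78237 + 175674\right) = \left(-15 - 252858\right) \left(-78237 + 175674\right) = \left(-252873\right) 97437 = -24639186501$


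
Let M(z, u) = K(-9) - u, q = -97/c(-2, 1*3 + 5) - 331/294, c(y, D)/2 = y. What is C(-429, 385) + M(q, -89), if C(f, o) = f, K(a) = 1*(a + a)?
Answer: -358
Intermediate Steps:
c(y, D) = 2*y
K(a) = 2*a (K(a) = 1*(2*a) = 2*a)
q = 13597/588 (q = -97/(2*(-2)) - 331/294 = -97/(-4) - 331*1/294 = -97*(-¼) - 331/294 = 97/4 - 331/294 = 13597/588 ≈ 23.124)
M(z, u) = -18 - u (M(z, u) = 2*(-9) - u = -18 - u)
C(-429, 385) + M(q, -89) = -429 + (-18 - 1*(-89)) = -429 + (-18 + 89) = -429 + 71 = -358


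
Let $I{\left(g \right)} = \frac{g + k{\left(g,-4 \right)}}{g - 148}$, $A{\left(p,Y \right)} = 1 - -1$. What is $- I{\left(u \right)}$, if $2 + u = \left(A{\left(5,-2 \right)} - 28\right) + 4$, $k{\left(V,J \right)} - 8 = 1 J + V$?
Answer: $- \frac{11}{43} \approx -0.25581$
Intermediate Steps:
$k{\left(V,J \right)} = 8 + J + V$ ($k{\left(V,J \right)} = 8 + \left(1 J + V\right) = 8 + \left(J + V\right) = 8 + J + V$)
$A{\left(p,Y \right)} = 2$ ($A{\left(p,Y \right)} = 1 + 1 = 2$)
$u = -24$ ($u = -2 + \left(\left(2 - 28\right) + 4\right) = -2 + \left(-26 + 4\right) = -2 - 22 = -24$)
$I{\left(g \right)} = \frac{4 + 2 g}{-148 + g}$ ($I{\left(g \right)} = \frac{g + \left(8 - 4 + g\right)}{g - 148} = \frac{g + \left(4 + g\right)}{-148 + g} = \frac{4 + 2 g}{-148 + g}$)
$- I{\left(u \right)} = - \frac{2 \left(2 - 24\right)}{-148 - 24} = - \frac{2 \left(-22\right)}{-172} = - \frac{2 \left(-1\right) \left(-22\right)}{172} = \left(-1\right) \frac{11}{43} = - \frac{11}{43}$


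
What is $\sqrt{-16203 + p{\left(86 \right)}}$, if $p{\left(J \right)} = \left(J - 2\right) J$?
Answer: $i \sqrt{8979} \approx 94.758 i$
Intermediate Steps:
$p{\left(J \right)} = J \left(-2 + J\right)$ ($p{\left(J \right)} = \left(-2 + J\right) J = J \left(-2 + J\right)$)
$\sqrt{-16203 + p{\left(86 \right)}} = \sqrt{-16203 + 86 \left(-2 + 86\right)} = \sqrt{-16203 + 86 \cdot 84} = \sqrt{-16203 + 7224} = \sqrt{-8979} = i \sqrt{8979}$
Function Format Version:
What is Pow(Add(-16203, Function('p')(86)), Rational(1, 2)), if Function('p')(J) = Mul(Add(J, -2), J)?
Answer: Mul(I, Pow(8979, Rational(1, 2))) ≈ Mul(94.758, I)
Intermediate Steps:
Function('p')(J) = Mul(J, Add(-2, J)) (Function('p')(J) = Mul(Add(-2, J), J) = Mul(J, Add(-2, J)))
Pow(Add(-16203, Function('p')(86)), Rational(1, 2)) = Pow(Add(-16203, Mul(86, Add(-2, 86))), Rational(1, 2)) = Pow(Add(-16203, Mul(86, 84)), Rational(1, 2)) = Pow(Add(-16203, 7224), Rational(1, 2)) = Pow(-8979, Rational(1, 2)) = Mul(I, Pow(8979, Rational(1, 2)))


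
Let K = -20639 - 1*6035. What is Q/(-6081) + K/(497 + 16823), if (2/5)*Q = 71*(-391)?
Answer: 519923353/52661460 ≈ 9.8729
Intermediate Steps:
Q = -138805/2 (Q = 5*(71*(-391))/2 = (5/2)*(-27761) = -138805/2 ≈ -69403.)
K = -26674 (K = -20639 - 6035 = -26674)
Q/(-6081) + K/(497 + 16823) = -138805/2/(-6081) - 26674/(497 + 16823) = -138805/2*(-1/6081) - 26674/17320 = 138805/12162 - 26674*1/17320 = 138805/12162 - 13337/8660 = 519923353/52661460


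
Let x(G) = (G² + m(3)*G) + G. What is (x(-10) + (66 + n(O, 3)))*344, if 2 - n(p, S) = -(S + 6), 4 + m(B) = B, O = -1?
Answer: 60888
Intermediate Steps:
m(B) = -4 + B
x(G) = G² (x(G) = (G² + (-4 + 3)*G) + G = (G² - G) + G = G²)
n(p, S) = 8 + S (n(p, S) = 2 - (-1)*(S + 6) = 2 - (-1)*(6 + S) = 2 - (-6 - S) = 2 + (6 + S) = 8 + S)
(x(-10) + (66 + n(O, 3)))*344 = ((-10)² + (66 + (8 + 3)))*344 = (100 + (66 + 11))*344 = (100 + 77)*344 = 177*344 = 60888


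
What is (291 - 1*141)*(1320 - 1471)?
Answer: -22650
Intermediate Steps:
(291 - 1*141)*(1320 - 1471) = (291 - 141)*(-151) = 150*(-151) = -22650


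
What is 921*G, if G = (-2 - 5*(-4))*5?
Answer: 82890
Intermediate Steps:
G = 90 (G = (-2 + 20)*5 = 18*5 = 90)
921*G = 921*90 = 82890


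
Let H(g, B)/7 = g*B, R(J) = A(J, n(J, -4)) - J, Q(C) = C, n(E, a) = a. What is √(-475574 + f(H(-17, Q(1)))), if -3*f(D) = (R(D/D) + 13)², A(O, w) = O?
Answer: I*√4280673/3 ≈ 689.66*I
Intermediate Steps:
R(J) = 0 (R(J) = J - J = 0)
H(g, B) = 7*B*g (H(g, B) = 7*(g*B) = 7*(B*g) = 7*B*g)
f(D) = -169/3 (f(D) = -(0 + 13)²/3 = -⅓*13² = -⅓*169 = -169/3)
√(-475574 + f(H(-17, Q(1)))) = √(-475574 - 169/3) = √(-1426891/3) = I*√4280673/3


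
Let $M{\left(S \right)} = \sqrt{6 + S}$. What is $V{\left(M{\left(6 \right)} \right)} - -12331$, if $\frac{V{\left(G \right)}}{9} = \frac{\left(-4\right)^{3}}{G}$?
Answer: $12331 - 96 \sqrt{3} \approx 12165.0$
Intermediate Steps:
$V{\left(G \right)} = - \frac{576}{G}$ ($V{\left(G \right)} = 9 \frac{\left(-4\right)^{3}}{G} = 9 \left(- \frac{64}{G}\right) = - \frac{576}{G}$)
$V{\left(M{\left(6 \right)} \right)} - -12331 = - \frac{576}{\sqrt{6 + 6}} - -12331 = - \frac{576}{\sqrt{12}} + 12331 = - \frac{576}{2 \sqrt{3}} + 12331 = - 576 \frac{\sqrt{3}}{6} + 12331 = - 96 \sqrt{3} + 12331 = 12331 - 96 \sqrt{3}$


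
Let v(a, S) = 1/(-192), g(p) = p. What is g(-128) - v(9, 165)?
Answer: -24575/192 ≈ -127.99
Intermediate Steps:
v(a, S) = -1/192
g(-128) - v(9, 165) = -128 - 1*(-1/192) = -128 + 1/192 = -24575/192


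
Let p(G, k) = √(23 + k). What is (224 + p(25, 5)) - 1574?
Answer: -1350 + 2*√7 ≈ -1344.7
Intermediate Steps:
(224 + p(25, 5)) - 1574 = (224 + √(23 + 5)) - 1574 = (224 + √28) - 1574 = (224 + 2*√7) - 1574 = -1350 + 2*√7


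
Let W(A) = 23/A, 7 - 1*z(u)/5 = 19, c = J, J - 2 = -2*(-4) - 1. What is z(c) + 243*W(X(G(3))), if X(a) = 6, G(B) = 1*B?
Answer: 1743/2 ≈ 871.50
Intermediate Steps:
J = 9 (J = 2 + (-2*(-4) - 1) = 2 + (8 - 1) = 2 + 7 = 9)
G(B) = B
c = 9
z(u) = -60 (z(u) = 35 - 5*19 = 35 - 95 = -60)
z(c) + 243*W(X(G(3))) = -60 + 243*(23/6) = -60 + 1863/2 = 1743/2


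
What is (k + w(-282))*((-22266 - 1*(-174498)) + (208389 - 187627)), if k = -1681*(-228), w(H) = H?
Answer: 66254280084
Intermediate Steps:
k = 383268
(k + w(-282))*((-22266 - 1*(-174498)) + (208389 - 187627)) = (383268 - 282)*((-22266 - 1*(-174498)) + (208389 - 187627)) = 382986*((-22266 + 174498) + 20762) = 382986*(152232 + 20762) = 382986*172994 = 66254280084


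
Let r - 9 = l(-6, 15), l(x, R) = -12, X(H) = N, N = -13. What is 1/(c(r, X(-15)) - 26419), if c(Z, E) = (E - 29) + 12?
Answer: -1/26449 ≈ -3.7809e-5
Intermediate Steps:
X(H) = -13
r = -3 (r = 9 - 12 = -3)
c(Z, E) = -17 + E (c(Z, E) = (-29 + E) + 12 = -17 + E)
1/(c(r, X(-15)) - 26419) = 1/((-17 - 13) - 26419) = 1/(-30 - 26419) = 1/(-26449) = -1/26449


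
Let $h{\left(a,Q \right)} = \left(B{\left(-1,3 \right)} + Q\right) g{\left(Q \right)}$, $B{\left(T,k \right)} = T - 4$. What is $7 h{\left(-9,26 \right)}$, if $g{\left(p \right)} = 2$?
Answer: $294$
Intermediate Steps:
$B{\left(T,k \right)} = -4 + T$
$h{\left(a,Q \right)} = -10 + 2 Q$ ($h{\left(a,Q \right)} = \left(\left(-4 - 1\right) + Q\right) 2 = \left(-5 + Q\right) 2 = -10 + 2 Q$)
$7 h{\left(-9,26 \right)} = 7 \left(-10 + 2 \cdot 26\right) = 7 \left(-10 + 52\right) = 7 \cdot 42 = 294$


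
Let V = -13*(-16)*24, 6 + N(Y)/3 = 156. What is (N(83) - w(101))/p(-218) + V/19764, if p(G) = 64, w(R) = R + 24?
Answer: 561899/105408 ≈ 5.3307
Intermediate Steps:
w(R) = 24 + R
N(Y) = 450 (N(Y) = -18 + 3*156 = -18 + 468 = 450)
V = 4992 (V = 208*24 = 4992)
(N(83) - w(101))/p(-218) + V/19764 = (450 - (24 + 101))/64 + 4992/19764 = (450 - 1*125)*(1/64) + 4992*(1/19764) = (450 - 125)*(1/64) + 416/1647 = 325*(1/64) + 416/1647 = 325/64 + 416/1647 = 561899/105408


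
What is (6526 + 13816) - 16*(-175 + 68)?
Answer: 22054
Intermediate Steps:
(6526 + 13816) - 16*(-175 + 68) = 20342 - 16*(-107) = 20342 + 1712 = 22054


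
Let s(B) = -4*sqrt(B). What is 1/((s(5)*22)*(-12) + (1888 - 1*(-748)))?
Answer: 659/343204 - 66*sqrt(5)/85801 ≈ 0.00020011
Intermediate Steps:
1/((s(5)*22)*(-12) + (1888 - 1*(-748))) = 1/((-4*sqrt(5)*22)*(-12) + (1888 - 1*(-748))) = 1/(-88*sqrt(5)*(-12) + (1888 + 748)) = 1/(1056*sqrt(5) + 2636) = 1/(2636 + 1056*sqrt(5))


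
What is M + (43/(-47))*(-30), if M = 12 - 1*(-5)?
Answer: 2089/47 ≈ 44.447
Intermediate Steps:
M = 17 (M = 12 + 5 = 17)
M + (43/(-47))*(-30) = 17 + (43/(-47))*(-30) = 17 + (43*(-1/47))*(-30) = 17 - 43/47*(-30) = 17 + 1290/47 = 2089/47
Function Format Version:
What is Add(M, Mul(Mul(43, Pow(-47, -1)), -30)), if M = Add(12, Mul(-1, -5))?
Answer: Rational(2089, 47) ≈ 44.447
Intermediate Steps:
M = 17 (M = Add(12, 5) = 17)
Add(M, Mul(Mul(43, Pow(-47, -1)), -30)) = Add(17, Mul(Mul(43, Pow(-47, -1)), -30)) = Add(17, Mul(Mul(43, Rational(-1, 47)), -30)) = Add(17, Mul(Rational(-43, 47), -30)) = Add(17, Rational(1290, 47)) = Rational(2089, 47)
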